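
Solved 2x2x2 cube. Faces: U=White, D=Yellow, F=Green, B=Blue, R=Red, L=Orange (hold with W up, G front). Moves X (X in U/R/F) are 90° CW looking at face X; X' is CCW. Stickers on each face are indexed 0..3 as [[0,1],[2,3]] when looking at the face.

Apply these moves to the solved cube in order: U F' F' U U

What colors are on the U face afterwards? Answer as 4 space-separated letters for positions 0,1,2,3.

Answer: Y Y W W

Derivation:
After move 1 (U): U=WWWW F=RRGG R=BBRR B=OOBB L=GGOO
After move 2 (F'): F=RGRG U=WWBR R=YBYR D=GOYY L=GWOW
After move 3 (F'): F=GGRR U=WWYY R=OBGR D=WWYY L=GROB
After move 4 (U): U=YWYW F=OBRR R=OOGR B=GRBB L=GGOB
After move 5 (U): U=YYWW F=OORR R=GRGR B=GGBB L=OBOB
Query: U face = YYWW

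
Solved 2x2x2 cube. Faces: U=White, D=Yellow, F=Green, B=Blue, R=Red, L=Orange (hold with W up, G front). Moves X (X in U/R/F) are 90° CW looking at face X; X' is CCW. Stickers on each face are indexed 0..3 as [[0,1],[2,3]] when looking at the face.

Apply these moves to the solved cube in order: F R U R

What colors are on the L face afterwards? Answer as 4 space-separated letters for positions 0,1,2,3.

After move 1 (F): F=GGGG U=WWOO R=WRWR D=RRYY L=OYOY
After move 2 (R): R=WWRR U=WGOG F=GRGY D=RBYB B=OBWB
After move 3 (U): U=OWGG F=WWGY R=OBRR B=OYWB L=GROY
After move 4 (R): R=RORB U=OWGY F=WBGB D=RWYO B=GYWB
Query: L face = GROY

Answer: G R O Y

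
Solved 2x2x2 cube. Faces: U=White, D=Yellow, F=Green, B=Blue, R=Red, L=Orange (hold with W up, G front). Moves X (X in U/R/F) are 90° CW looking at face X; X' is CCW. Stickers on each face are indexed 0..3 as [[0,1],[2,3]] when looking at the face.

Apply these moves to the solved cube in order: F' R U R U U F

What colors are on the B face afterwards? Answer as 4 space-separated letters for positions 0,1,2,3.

Answer: Y B W B

Derivation:
After move 1 (F'): F=GGGG U=WWRR R=YRYR D=OOYY L=OWOW
After move 2 (R): R=YYRR U=WGRG F=GOGY D=OBYB B=RBWB
After move 3 (U): U=RWGG F=YYGY R=RBRR B=OWWB L=GOOW
After move 4 (R): R=RRRB U=RYGY F=YBGB D=OWYO B=GWWB
After move 5 (U): U=GRYY F=RRGB R=GWRB B=GOWB L=YBOW
After move 6 (U): U=YGYR F=GWGB R=GORB B=YBWB L=RROW
After move 7 (F): F=GGBW U=YGWR R=YORB D=RGYO L=ROOW
Query: B face = YBWB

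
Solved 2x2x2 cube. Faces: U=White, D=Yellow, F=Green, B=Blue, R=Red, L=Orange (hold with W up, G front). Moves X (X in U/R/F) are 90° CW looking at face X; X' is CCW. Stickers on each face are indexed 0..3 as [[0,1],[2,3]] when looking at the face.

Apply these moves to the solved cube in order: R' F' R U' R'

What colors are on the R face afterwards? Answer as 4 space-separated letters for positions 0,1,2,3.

Answer: O R W R

Derivation:
After move 1 (R'): R=RRRR U=WBWB F=GWGW D=YGYG B=YBYB
After move 2 (F'): F=WWGG U=WBRR R=GRYR D=OOYG L=OBOW
After move 3 (R): R=YGRR U=WWRG F=WOGG D=OYYY B=RBBB
After move 4 (U'): U=WGWR F=OBGG R=WORR B=YGBB L=RBOW
After move 5 (R'): R=ORWR U=WBWY F=OGGR D=OBYG B=YGYB
Query: R face = ORWR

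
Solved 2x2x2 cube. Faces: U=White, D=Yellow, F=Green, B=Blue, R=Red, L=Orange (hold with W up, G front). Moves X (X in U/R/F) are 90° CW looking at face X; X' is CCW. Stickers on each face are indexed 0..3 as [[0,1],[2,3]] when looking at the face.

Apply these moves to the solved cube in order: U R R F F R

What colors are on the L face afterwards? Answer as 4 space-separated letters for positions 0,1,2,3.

Answer: G B O R

Derivation:
After move 1 (U): U=WWWW F=RRGG R=BBRR B=OOBB L=GGOO
After move 2 (R): R=RBRB U=WRWG F=RYGY D=YBYO B=WOWB
After move 3 (R): R=RRBB U=WYWY F=RBGO D=YWYW B=GORB
After move 4 (F): F=GROB U=WYOG R=WRYB D=BRYW L=GYOW
After move 5 (F): F=OGBR U=WYWY R=ORGB D=YWYW L=GBOR
After move 6 (R): R=GOBR U=WGWR F=OWBW D=YRYG B=YOYB
Query: L face = GBOR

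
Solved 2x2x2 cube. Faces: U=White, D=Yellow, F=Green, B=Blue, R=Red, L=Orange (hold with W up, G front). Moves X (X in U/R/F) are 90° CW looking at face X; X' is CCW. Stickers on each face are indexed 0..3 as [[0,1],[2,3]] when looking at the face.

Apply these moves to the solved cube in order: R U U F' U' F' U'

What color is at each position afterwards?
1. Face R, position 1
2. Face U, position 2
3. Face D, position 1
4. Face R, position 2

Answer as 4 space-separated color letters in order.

After move 1 (R): R=RRRR U=WGWG F=GYGY D=YBYB B=WBWB
After move 2 (U): U=WWGG F=RRGY R=WBRR B=OOWB L=GYOO
After move 3 (U): U=GWGW F=WBGY R=OORR B=GYWB L=RROO
After move 4 (F'): F=BYWG U=GWOR R=BOYR D=ROYB L=RWOG
After move 5 (U'): U=WRGO F=RWWG R=BYYR B=BOWB L=GYOG
After move 6 (F'): F=WGRW U=WRBY R=OYRR D=YGYB L=GOOG
After move 7 (U'): U=RYWB F=GORW R=WGRR B=OYWB L=BOOG
Query 1: R[1] = G
Query 2: U[2] = W
Query 3: D[1] = G
Query 4: R[2] = R

Answer: G W G R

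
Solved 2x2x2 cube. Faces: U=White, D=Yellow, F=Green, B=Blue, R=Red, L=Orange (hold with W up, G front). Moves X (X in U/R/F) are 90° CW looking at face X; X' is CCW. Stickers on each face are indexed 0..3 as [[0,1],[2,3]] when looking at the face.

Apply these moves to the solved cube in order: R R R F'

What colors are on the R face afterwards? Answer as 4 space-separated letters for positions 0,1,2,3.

After move 1 (R): R=RRRR U=WGWG F=GYGY D=YBYB B=WBWB
After move 2 (R): R=RRRR U=WYWY F=GBGB D=YWYW B=GBGB
After move 3 (R): R=RRRR U=WBWB F=GWGW D=YGYG B=YBYB
After move 4 (F'): F=WWGG U=WBRR R=GRYR D=OOYG L=OBOW
Query: R face = GRYR

Answer: G R Y R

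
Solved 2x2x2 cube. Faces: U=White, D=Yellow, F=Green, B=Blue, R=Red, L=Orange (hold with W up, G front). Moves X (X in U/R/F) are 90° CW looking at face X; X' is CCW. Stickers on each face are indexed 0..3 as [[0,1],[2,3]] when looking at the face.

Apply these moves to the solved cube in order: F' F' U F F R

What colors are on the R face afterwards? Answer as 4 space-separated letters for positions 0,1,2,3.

Answer: G R R B

Derivation:
After move 1 (F'): F=GGGG U=WWRR R=YRYR D=OOYY L=OWOW
After move 2 (F'): F=GGGG U=WWYY R=OROR D=WWYY L=OROR
After move 3 (U): U=YWYW F=ORGG R=BBOR B=ORBB L=GGOR
After move 4 (F): F=GOGR U=YWRG R=YBWR D=OBYY L=GWOW
After move 5 (F): F=GGRO U=YWWW R=RBGR D=WYYY L=GOOB
After move 6 (R): R=GRRB U=YGWO F=GYRY D=WBYO B=WRWB
Query: R face = GRRB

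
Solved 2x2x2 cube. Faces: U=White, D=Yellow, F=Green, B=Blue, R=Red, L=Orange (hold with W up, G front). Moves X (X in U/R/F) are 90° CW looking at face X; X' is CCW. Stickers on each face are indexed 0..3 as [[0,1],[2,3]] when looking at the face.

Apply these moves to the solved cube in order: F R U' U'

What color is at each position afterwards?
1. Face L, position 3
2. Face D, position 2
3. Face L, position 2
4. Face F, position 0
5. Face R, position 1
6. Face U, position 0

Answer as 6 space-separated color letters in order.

After move 1 (F): F=GGGG U=WWOO R=WRWR D=RRYY L=OYOY
After move 2 (R): R=WWRR U=WGOG F=GRGY D=RBYB B=OBWB
After move 3 (U'): U=GGWO F=OYGY R=GRRR B=WWWB L=OBOY
After move 4 (U'): U=GOGW F=OBGY R=OYRR B=GRWB L=WWOY
Query 1: L[3] = Y
Query 2: D[2] = Y
Query 3: L[2] = O
Query 4: F[0] = O
Query 5: R[1] = Y
Query 6: U[0] = G

Answer: Y Y O O Y G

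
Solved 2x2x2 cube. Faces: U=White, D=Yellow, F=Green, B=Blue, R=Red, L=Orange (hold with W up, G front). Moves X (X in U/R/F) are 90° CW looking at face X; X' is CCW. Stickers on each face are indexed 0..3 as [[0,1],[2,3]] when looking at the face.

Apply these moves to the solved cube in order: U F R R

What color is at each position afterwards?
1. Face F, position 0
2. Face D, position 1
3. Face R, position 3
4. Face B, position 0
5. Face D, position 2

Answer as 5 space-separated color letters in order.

After move 1 (U): U=WWWW F=RRGG R=BBRR B=OOBB L=GGOO
After move 2 (F): F=GRGR U=WWOG R=WBWR D=RBYY L=GYOY
After move 3 (R): R=WWRB U=WROR F=GBGY D=RBYO B=GOWB
After move 4 (R): R=RWBW U=WBOY F=GBGO D=RWYG B=RORB
Query 1: F[0] = G
Query 2: D[1] = W
Query 3: R[3] = W
Query 4: B[0] = R
Query 5: D[2] = Y

Answer: G W W R Y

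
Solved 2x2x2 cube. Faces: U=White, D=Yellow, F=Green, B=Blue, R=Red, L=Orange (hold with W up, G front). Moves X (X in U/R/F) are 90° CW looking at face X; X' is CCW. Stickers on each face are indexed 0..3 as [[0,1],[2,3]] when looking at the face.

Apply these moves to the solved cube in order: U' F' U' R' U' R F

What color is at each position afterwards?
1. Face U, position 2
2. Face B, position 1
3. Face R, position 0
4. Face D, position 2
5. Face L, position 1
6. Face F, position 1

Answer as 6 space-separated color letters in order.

After move 1 (U'): U=WWWW F=OOGG R=GGRR B=RRBB L=BBOO
After move 2 (F'): F=OGOG U=WWGR R=YGYR D=BOYY L=BWOW
After move 3 (U'): U=WRWG F=BWOG R=OGYR B=YGBB L=RROW
After move 4 (R'): R=GROY U=WBWY F=BROG D=BWYG B=YGOB
After move 5 (U'): U=BYWW F=RROG R=BROY B=GROB L=YGOW
After move 6 (R): R=OBYR U=BRWG F=RWOG D=BOYG B=WRYB
After move 7 (F): F=ORGW U=BRWG R=WBGR D=YOYG L=YBOO
Query 1: U[2] = W
Query 2: B[1] = R
Query 3: R[0] = W
Query 4: D[2] = Y
Query 5: L[1] = B
Query 6: F[1] = R

Answer: W R W Y B R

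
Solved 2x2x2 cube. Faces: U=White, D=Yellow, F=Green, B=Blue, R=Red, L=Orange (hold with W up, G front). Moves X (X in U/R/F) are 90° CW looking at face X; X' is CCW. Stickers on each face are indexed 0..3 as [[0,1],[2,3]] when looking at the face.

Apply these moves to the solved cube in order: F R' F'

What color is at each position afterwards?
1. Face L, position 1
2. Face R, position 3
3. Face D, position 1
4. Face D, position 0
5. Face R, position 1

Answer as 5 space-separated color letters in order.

After move 1 (F): F=GGGG U=WWOO R=WRWR D=RRYY L=OYOY
After move 2 (R'): R=RRWW U=WBOB F=GWGO D=RGYG B=YBRB
After move 3 (F'): F=WOGG U=WBRW R=GRRW D=YYYG L=OBOO
Query 1: L[1] = B
Query 2: R[3] = W
Query 3: D[1] = Y
Query 4: D[0] = Y
Query 5: R[1] = R

Answer: B W Y Y R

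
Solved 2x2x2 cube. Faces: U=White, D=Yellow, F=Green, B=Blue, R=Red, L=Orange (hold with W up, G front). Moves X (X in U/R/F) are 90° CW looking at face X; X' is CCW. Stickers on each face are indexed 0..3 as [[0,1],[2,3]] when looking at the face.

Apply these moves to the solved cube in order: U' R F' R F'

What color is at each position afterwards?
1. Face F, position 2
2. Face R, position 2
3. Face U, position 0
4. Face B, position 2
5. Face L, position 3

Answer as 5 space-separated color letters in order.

After move 1 (U'): U=WWWW F=OOGG R=GGRR B=RRBB L=BBOO
After move 2 (R): R=RGRG U=WOWG F=OYGY D=YBYR B=WRWB
After move 3 (F'): F=YYOG U=WORR R=BGYG D=BOYR L=BGOW
After move 4 (R): R=YBGG U=WYRG F=YOOR D=BWYW B=RROB
After move 5 (F'): F=ORYO U=WYYG R=WBBG D=GWYW L=BGOR
Query 1: F[2] = Y
Query 2: R[2] = B
Query 3: U[0] = W
Query 4: B[2] = O
Query 5: L[3] = R

Answer: Y B W O R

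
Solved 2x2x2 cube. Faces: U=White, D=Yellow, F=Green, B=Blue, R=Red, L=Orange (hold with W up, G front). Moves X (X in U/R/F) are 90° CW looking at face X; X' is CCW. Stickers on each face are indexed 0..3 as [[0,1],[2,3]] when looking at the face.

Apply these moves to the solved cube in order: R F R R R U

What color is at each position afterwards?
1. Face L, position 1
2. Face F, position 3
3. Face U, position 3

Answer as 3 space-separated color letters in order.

Answer: G O W

Derivation:
After move 1 (R): R=RRRR U=WGWG F=GYGY D=YBYB B=WBWB
After move 2 (F): F=GGYY U=WGOO R=WRGR D=RRYB L=OYOB
After move 3 (R): R=GWRR U=WGOY F=GRYB D=RWYW B=OBGB
After move 4 (R): R=RGRW U=WROB F=GWYW D=RGYO B=YBGB
After move 5 (R): R=RRWG U=WWOW F=GGYO D=RGYY B=BBRB
After move 6 (U): U=OWWW F=RRYO R=BBWG B=OYRB L=GGOB
Query 1: L[1] = G
Query 2: F[3] = O
Query 3: U[3] = W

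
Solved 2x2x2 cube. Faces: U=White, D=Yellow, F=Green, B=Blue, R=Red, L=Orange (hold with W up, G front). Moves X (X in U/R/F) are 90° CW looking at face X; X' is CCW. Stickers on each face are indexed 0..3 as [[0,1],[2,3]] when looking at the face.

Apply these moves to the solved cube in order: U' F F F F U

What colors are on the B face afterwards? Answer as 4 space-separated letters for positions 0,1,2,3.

Answer: B B B B

Derivation:
After move 1 (U'): U=WWWW F=OOGG R=GGRR B=RRBB L=BBOO
After move 2 (F): F=GOGO U=WWOB R=WGWR D=RGYY L=BYOY
After move 3 (F): F=GGOO U=WWYY R=OGBR D=WWYY L=BROG
After move 4 (F): F=OGOG U=WWGR R=YGYR D=BOYY L=BWOW
After move 5 (F): F=OOGG U=WWWW R=GGRR D=YYYY L=BBOO
After move 6 (U): U=WWWW F=GGGG R=RRRR B=BBBB L=OOOO
Query: B face = BBBB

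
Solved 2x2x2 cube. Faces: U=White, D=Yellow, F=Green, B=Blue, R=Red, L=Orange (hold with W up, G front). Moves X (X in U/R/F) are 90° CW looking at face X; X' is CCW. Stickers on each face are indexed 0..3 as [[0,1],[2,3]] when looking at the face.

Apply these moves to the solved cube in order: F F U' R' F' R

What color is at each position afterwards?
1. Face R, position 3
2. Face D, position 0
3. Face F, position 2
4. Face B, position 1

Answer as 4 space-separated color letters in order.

Answer: R B O R

Derivation:
After move 1 (F): F=GGGG U=WWOO R=WRWR D=RRYY L=OYOY
After move 2 (F): F=GGGG U=WWYY R=OROR D=WWYY L=OROR
After move 3 (U'): U=WYWY F=ORGG R=GGOR B=ORBB L=BBOR
After move 4 (R'): R=GRGO U=WBWO F=OYGY D=WRYG B=YRWB
After move 5 (F'): F=YYOG U=WBGG R=RRWO D=BRYG L=BOOW
After move 6 (R): R=WROR U=WYGG F=YROG D=BWYY B=GRBB
Query 1: R[3] = R
Query 2: D[0] = B
Query 3: F[2] = O
Query 4: B[1] = R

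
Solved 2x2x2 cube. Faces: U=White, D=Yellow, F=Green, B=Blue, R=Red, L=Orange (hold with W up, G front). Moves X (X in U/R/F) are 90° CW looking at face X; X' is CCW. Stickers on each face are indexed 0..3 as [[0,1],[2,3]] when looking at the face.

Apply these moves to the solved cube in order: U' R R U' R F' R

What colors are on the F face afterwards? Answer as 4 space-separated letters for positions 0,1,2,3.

After move 1 (U'): U=WWWW F=OOGG R=GGRR B=RRBB L=BBOO
After move 2 (R): R=RGRG U=WOWG F=OYGY D=YBYR B=WRWB
After move 3 (R): R=RRGG U=WYWY F=OBGR D=YWYW B=GROB
After move 4 (U'): U=YYWW F=BBGR R=OBGG B=RROB L=GROO
After move 5 (R): R=GOGB U=YBWR F=BWGW D=YOYR B=WRYB
After move 6 (F'): F=WWBG U=YBGG R=OOYB D=ROYR L=GROW
After move 7 (R): R=YOBO U=YWGG F=WOBR D=RYYW B=GRBB
Query: F face = WOBR

Answer: W O B R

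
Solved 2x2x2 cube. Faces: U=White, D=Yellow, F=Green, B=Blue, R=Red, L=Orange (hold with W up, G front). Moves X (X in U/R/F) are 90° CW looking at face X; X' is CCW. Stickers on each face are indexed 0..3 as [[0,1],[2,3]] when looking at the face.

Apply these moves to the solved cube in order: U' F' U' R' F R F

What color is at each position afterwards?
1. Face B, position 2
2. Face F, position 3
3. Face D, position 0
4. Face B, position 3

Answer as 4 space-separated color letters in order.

After move 1 (U'): U=WWWW F=OOGG R=GGRR B=RRBB L=BBOO
After move 2 (F'): F=OGOG U=WWGR R=YGYR D=BOYY L=BWOW
After move 3 (U'): U=WRWG F=BWOG R=OGYR B=YGBB L=RROW
After move 4 (R'): R=GROY U=WBWY F=BROG D=BWYG B=YGOB
After move 5 (F): F=OBGR U=WBWR R=WRYY D=OGYG L=RBOW
After move 6 (R): R=YWYR U=WBWR F=OGGG D=OOYY B=RGBB
After move 7 (F): F=GOGG U=WBWB R=WWRR D=YYYY L=ROOO
Query 1: B[2] = B
Query 2: F[3] = G
Query 3: D[0] = Y
Query 4: B[3] = B

Answer: B G Y B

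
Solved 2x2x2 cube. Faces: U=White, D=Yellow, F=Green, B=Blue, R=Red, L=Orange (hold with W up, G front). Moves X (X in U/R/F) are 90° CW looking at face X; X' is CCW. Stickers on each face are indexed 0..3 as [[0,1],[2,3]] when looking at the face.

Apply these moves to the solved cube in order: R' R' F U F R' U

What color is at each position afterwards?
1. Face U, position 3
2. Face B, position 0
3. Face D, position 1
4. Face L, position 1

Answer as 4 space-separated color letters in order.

After move 1 (R'): R=RRRR U=WBWB F=GWGW D=YGYG B=YBYB
After move 2 (R'): R=RRRR U=WYWY F=GBGB D=YWYW B=GBGB
After move 3 (F): F=GGBB U=WYOO R=WRYR D=RRYW L=OYOW
After move 4 (U): U=OWOY F=WRBB R=GBYR B=OYGB L=GGOW
After move 5 (F): F=BWBR U=OWWG R=OBYR D=YGYW L=GROR
After move 6 (R'): R=BROY U=OGWO F=BWBG D=YWYR B=WYGB
After move 7 (U): U=WOOG F=BRBG R=WYOY B=GRGB L=BWOR
Query 1: U[3] = G
Query 2: B[0] = G
Query 3: D[1] = W
Query 4: L[1] = W

Answer: G G W W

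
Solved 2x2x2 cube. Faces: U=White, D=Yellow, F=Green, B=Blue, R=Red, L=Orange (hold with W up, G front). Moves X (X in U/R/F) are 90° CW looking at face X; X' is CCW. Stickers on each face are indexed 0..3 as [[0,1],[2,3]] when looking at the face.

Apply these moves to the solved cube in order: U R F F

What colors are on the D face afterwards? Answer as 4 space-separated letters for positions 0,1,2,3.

Answer: G W Y O

Derivation:
After move 1 (U): U=WWWW F=RRGG R=BBRR B=OOBB L=GGOO
After move 2 (R): R=RBRB U=WRWG F=RYGY D=YBYO B=WOWB
After move 3 (F): F=GRYY U=WROG R=WBGB D=RRYO L=GYOB
After move 4 (F): F=YGYR U=WRBY R=OBGB D=GWYO L=GROR
Query: D face = GWYO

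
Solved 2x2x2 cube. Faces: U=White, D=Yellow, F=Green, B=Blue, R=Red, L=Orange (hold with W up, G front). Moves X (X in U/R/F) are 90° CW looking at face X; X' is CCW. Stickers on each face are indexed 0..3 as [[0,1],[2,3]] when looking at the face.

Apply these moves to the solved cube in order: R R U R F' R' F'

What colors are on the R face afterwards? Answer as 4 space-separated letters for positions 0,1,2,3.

After move 1 (R): R=RRRR U=WGWG F=GYGY D=YBYB B=WBWB
After move 2 (R): R=RRRR U=WYWY F=GBGB D=YWYW B=GBGB
After move 3 (U): U=WWYY F=RRGB R=GBRR B=OOGB L=GBOO
After move 4 (R): R=RGRB U=WRYB F=RWGW D=YGYO B=YOWB
After move 5 (F'): F=WWRG U=WRRR R=GGYB D=BOYO L=GBOY
After move 6 (R'): R=GBGY U=WWRY F=WRRR D=BWYG B=OOOB
After move 7 (F'): F=RRWR U=WWGG R=WBBY D=BYYG L=GYOR
Query: R face = WBBY

Answer: W B B Y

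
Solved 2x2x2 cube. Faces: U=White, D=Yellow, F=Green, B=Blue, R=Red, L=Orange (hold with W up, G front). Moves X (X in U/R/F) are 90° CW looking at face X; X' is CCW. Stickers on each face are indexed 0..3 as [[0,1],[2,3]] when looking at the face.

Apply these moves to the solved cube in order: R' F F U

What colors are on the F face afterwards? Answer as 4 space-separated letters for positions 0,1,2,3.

After move 1 (R'): R=RRRR U=WBWB F=GWGW D=YGYG B=YBYB
After move 2 (F): F=GGWW U=WBOO R=WRBR D=RRYG L=OYOG
After move 3 (F): F=WGWG U=WBGY R=OROR D=BWYG L=OROR
After move 4 (U): U=GWYB F=ORWG R=YBOR B=ORYB L=WGOR
Query: F face = ORWG

Answer: O R W G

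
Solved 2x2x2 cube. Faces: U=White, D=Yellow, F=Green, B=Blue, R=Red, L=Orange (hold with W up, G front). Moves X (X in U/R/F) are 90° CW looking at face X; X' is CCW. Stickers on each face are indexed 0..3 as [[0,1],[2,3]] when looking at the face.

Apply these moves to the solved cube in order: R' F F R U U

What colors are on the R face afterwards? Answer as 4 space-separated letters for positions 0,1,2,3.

After move 1 (R'): R=RRRR U=WBWB F=GWGW D=YGYG B=YBYB
After move 2 (F): F=GGWW U=WBOO R=WRBR D=RRYG L=OYOG
After move 3 (F): F=WGWG U=WBGY R=OROR D=BWYG L=OROR
After move 4 (R): R=OORR U=WGGG F=WWWG D=BYYY B=YBBB
After move 5 (U): U=GWGG F=OOWG R=YBRR B=ORBB L=WWOR
After move 6 (U): U=GGGW F=YBWG R=ORRR B=WWBB L=OOOR
Query: R face = ORRR

Answer: O R R R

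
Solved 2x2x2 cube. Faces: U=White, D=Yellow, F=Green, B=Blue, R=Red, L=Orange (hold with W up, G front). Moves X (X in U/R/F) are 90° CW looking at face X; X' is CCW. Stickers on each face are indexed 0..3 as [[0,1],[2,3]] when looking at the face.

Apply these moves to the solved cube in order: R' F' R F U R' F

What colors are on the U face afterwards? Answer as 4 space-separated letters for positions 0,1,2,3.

Answer: W B Y W

Derivation:
After move 1 (R'): R=RRRR U=WBWB F=GWGW D=YGYG B=YBYB
After move 2 (F'): F=WWGG U=WBRR R=GRYR D=OOYG L=OBOW
After move 3 (R): R=YGRR U=WWRG F=WOGG D=OYYY B=RBBB
After move 4 (F): F=GWGO U=WWWB R=RGGR D=RYYY L=OOOY
After move 5 (U): U=WWBW F=RGGO R=RBGR B=OOBB L=GWOY
After move 6 (R'): R=BRRG U=WBBO F=RWGW D=RGYO B=YOYB
After move 7 (F): F=GRWW U=WBYW R=BROG D=RBYO L=GROG
Query: U face = WBYW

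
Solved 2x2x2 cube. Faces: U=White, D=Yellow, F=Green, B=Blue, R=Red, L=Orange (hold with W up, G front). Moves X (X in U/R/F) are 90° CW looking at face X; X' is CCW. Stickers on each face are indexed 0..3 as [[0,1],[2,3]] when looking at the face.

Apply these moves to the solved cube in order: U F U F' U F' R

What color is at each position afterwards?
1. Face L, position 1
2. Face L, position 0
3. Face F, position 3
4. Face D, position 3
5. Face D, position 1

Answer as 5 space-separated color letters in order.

After move 1 (U): U=WWWW F=RRGG R=BBRR B=OOBB L=GGOO
After move 2 (F): F=GRGR U=WWOG R=WBWR D=RBYY L=GYOY
After move 3 (U): U=OWGW F=WBGR R=OOWR B=GYBB L=GROY
After move 4 (F'): F=BRWG U=OWOW R=BORR D=RYYY L=GWOG
After move 5 (U): U=OOWW F=BOWG R=GYRR B=GWBB L=BROG
After move 6 (F'): F=OGBW U=OOGR R=YYRR D=RGYY L=BWOW
After move 7 (R): R=RYRY U=OGGW F=OGBY D=RBYG B=RWOB
Query 1: L[1] = W
Query 2: L[0] = B
Query 3: F[3] = Y
Query 4: D[3] = G
Query 5: D[1] = B

Answer: W B Y G B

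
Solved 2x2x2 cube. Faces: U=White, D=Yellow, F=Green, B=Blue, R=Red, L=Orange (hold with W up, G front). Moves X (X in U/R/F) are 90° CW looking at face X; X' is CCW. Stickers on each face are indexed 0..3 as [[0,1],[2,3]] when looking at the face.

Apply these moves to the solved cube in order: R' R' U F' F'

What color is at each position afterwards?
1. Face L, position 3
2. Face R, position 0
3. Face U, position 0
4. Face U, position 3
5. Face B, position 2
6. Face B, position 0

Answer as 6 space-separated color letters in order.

Answer: G O W Y G O

Derivation:
After move 1 (R'): R=RRRR U=WBWB F=GWGW D=YGYG B=YBYB
After move 2 (R'): R=RRRR U=WYWY F=GBGB D=YWYW B=GBGB
After move 3 (U): U=WWYY F=RRGB R=GBRR B=OOGB L=GBOO
After move 4 (F'): F=RBRG U=WWGR R=WBYR D=BOYW L=GYOY
After move 5 (F'): F=BGRR U=WWWY R=OBBR D=YYYW L=GROG
Query 1: L[3] = G
Query 2: R[0] = O
Query 3: U[0] = W
Query 4: U[3] = Y
Query 5: B[2] = G
Query 6: B[0] = O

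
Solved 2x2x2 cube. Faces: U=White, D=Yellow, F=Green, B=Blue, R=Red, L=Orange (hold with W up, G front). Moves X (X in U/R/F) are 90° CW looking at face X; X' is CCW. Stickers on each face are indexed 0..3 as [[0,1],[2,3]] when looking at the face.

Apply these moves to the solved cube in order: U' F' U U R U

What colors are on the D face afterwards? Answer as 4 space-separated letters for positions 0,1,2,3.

After move 1 (U'): U=WWWW F=OOGG R=GGRR B=RRBB L=BBOO
After move 2 (F'): F=OGOG U=WWGR R=YGYR D=BOYY L=BWOW
After move 3 (U): U=GWRW F=YGOG R=RRYR B=BWBB L=OGOW
After move 4 (U): U=RGWW F=RROG R=BWYR B=OGBB L=YGOW
After move 5 (R): R=YBRW U=RRWG F=ROOY D=BBYO B=WGGB
After move 6 (U): U=WRGR F=YBOY R=WGRW B=YGGB L=ROOW
Query: D face = BBYO

Answer: B B Y O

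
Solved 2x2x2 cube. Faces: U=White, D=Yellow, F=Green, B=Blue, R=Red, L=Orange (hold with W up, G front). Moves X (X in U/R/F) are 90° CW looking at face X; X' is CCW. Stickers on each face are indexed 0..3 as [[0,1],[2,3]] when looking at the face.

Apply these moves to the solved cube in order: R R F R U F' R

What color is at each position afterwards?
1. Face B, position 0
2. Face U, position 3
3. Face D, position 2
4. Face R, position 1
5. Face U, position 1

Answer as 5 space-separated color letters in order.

Answer: R B Y G W

Derivation:
After move 1 (R): R=RRRR U=WGWG F=GYGY D=YBYB B=WBWB
After move 2 (R): R=RRRR U=WYWY F=GBGB D=YWYW B=GBGB
After move 3 (F): F=GGBB U=WYOO R=WRYR D=RRYW L=OYOW
After move 4 (R): R=YWRR U=WGOB F=GRBW D=RGYG B=OBYB
After move 5 (U): U=OWBG F=YWBW R=OBRR B=OYYB L=GROW
After move 6 (F'): F=WWYB U=OWOR R=GBRR D=RWYG L=GGOB
After move 7 (R): R=RGRB U=OWOB F=WWYG D=RYYO B=RYWB
Query 1: B[0] = R
Query 2: U[3] = B
Query 3: D[2] = Y
Query 4: R[1] = G
Query 5: U[1] = W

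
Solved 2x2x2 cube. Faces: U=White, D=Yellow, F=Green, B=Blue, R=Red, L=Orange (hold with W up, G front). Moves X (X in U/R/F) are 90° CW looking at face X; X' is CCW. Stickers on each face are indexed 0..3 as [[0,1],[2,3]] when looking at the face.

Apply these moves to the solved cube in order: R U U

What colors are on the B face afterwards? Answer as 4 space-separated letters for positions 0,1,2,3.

After move 1 (R): R=RRRR U=WGWG F=GYGY D=YBYB B=WBWB
After move 2 (U): U=WWGG F=RRGY R=WBRR B=OOWB L=GYOO
After move 3 (U): U=GWGW F=WBGY R=OORR B=GYWB L=RROO
Query: B face = GYWB

Answer: G Y W B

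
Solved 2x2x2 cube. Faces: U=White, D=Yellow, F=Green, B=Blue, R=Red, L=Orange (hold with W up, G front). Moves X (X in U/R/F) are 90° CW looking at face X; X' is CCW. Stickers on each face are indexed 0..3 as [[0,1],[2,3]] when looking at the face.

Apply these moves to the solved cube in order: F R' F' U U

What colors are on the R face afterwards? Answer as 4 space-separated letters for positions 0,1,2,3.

After move 1 (F): F=GGGG U=WWOO R=WRWR D=RRYY L=OYOY
After move 2 (R'): R=RRWW U=WBOB F=GWGO D=RGYG B=YBRB
After move 3 (F'): F=WOGG U=WBRW R=GRRW D=YYYG L=OBOO
After move 4 (U): U=RWWB F=GRGG R=YBRW B=OBRB L=WOOO
After move 5 (U): U=WRBW F=YBGG R=OBRW B=WORB L=GROO
Query: R face = OBRW

Answer: O B R W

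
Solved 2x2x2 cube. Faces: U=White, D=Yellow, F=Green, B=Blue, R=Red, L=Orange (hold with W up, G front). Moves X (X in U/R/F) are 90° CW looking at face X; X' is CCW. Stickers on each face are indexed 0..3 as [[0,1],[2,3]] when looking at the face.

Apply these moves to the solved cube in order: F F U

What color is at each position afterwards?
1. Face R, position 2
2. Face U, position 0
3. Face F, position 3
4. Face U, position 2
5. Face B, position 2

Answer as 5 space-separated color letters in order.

Answer: O Y G Y B

Derivation:
After move 1 (F): F=GGGG U=WWOO R=WRWR D=RRYY L=OYOY
After move 2 (F): F=GGGG U=WWYY R=OROR D=WWYY L=OROR
After move 3 (U): U=YWYW F=ORGG R=BBOR B=ORBB L=GGOR
Query 1: R[2] = O
Query 2: U[0] = Y
Query 3: F[3] = G
Query 4: U[2] = Y
Query 5: B[2] = B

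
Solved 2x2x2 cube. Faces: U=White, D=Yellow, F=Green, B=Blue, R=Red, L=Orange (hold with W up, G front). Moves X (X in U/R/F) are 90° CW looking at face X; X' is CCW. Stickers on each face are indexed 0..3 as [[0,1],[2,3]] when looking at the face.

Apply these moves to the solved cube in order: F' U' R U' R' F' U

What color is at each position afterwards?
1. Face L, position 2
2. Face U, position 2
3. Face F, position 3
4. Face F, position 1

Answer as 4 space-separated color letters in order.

Answer: O O G G

Derivation:
After move 1 (F'): F=GGGG U=WWRR R=YRYR D=OOYY L=OWOW
After move 2 (U'): U=WRWR F=OWGG R=GGYR B=YRBB L=BBOW
After move 3 (R): R=YGRG U=WWWG F=OOGY D=OBYY B=RRRB
After move 4 (U'): U=WGWW F=BBGY R=OORG B=YGRB L=RROW
After move 5 (R'): R=OGOR U=WRWY F=BGGW D=OBYY B=YGBB
After move 6 (F'): F=GWBG U=WROO R=BGOR D=RWYY L=RYOW
After move 7 (U): U=OWOR F=BGBG R=YGOR B=RYBB L=GWOW
Query 1: L[2] = O
Query 2: U[2] = O
Query 3: F[3] = G
Query 4: F[1] = G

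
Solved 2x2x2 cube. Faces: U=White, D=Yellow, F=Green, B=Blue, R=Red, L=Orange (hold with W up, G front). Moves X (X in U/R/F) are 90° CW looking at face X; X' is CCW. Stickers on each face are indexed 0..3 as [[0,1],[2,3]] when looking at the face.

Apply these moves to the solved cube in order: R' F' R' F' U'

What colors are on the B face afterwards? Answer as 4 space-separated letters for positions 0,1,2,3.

After move 1 (R'): R=RRRR U=WBWB F=GWGW D=YGYG B=YBYB
After move 2 (F'): F=WWGG U=WBRR R=GRYR D=OOYG L=OBOW
After move 3 (R'): R=RRGY U=WYRY F=WBGR D=OWYG B=GBOB
After move 4 (F'): F=BRWG U=WYRG R=WROY D=BWYG L=OYOR
After move 5 (U'): U=YGWR F=OYWG R=BROY B=WROB L=GBOR
Query: B face = WROB

Answer: W R O B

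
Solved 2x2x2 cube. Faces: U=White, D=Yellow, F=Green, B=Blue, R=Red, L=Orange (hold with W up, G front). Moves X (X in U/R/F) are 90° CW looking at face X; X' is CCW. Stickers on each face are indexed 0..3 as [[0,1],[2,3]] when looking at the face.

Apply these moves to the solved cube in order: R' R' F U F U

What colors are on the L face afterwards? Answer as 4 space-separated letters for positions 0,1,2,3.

After move 1 (R'): R=RRRR U=WBWB F=GWGW D=YGYG B=YBYB
After move 2 (R'): R=RRRR U=WYWY F=GBGB D=YWYW B=GBGB
After move 3 (F): F=GGBB U=WYOO R=WRYR D=RRYW L=OYOW
After move 4 (U): U=OWOY F=WRBB R=GBYR B=OYGB L=GGOW
After move 5 (F): F=BWBR U=OWWG R=OBYR D=YGYW L=GROR
After move 6 (U): U=WOGW F=OBBR R=OYYR B=GRGB L=BWOR
Query: L face = BWOR

Answer: B W O R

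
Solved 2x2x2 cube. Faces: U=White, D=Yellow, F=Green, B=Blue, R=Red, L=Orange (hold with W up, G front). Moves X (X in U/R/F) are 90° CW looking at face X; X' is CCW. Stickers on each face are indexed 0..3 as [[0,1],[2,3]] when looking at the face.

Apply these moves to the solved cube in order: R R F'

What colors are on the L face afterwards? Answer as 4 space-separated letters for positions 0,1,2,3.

Answer: O Y O W

Derivation:
After move 1 (R): R=RRRR U=WGWG F=GYGY D=YBYB B=WBWB
After move 2 (R): R=RRRR U=WYWY F=GBGB D=YWYW B=GBGB
After move 3 (F'): F=BBGG U=WYRR R=WRYR D=OOYW L=OYOW
Query: L face = OYOW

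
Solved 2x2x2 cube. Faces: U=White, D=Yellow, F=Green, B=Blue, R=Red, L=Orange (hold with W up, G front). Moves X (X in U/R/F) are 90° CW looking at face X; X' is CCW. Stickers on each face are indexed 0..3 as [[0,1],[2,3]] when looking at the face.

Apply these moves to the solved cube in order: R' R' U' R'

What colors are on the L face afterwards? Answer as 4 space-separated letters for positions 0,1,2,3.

Answer: G B O O

Derivation:
After move 1 (R'): R=RRRR U=WBWB F=GWGW D=YGYG B=YBYB
After move 2 (R'): R=RRRR U=WYWY F=GBGB D=YWYW B=GBGB
After move 3 (U'): U=YYWW F=OOGB R=GBRR B=RRGB L=GBOO
After move 4 (R'): R=BRGR U=YGWR F=OYGW D=YOYB B=WRWB
Query: L face = GBOO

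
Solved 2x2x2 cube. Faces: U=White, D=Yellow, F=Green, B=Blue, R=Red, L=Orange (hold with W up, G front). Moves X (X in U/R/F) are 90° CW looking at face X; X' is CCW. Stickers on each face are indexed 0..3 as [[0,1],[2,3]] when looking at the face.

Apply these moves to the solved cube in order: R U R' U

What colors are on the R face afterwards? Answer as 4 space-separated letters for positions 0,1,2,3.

Answer: B O W R

Derivation:
After move 1 (R): R=RRRR U=WGWG F=GYGY D=YBYB B=WBWB
After move 2 (U): U=WWGG F=RRGY R=WBRR B=OOWB L=GYOO
After move 3 (R'): R=BRWR U=WWGO F=RWGG D=YRYY B=BOBB
After move 4 (U): U=GWOW F=BRGG R=BOWR B=GYBB L=RWOO
Query: R face = BOWR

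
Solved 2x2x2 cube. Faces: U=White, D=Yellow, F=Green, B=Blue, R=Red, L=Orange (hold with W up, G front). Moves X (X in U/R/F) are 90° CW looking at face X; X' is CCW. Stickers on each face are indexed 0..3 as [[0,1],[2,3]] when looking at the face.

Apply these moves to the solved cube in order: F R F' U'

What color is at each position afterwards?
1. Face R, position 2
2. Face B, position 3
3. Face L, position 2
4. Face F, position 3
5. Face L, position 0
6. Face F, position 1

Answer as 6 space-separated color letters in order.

Answer: R B O G O G

Derivation:
After move 1 (F): F=GGGG U=WWOO R=WRWR D=RRYY L=OYOY
After move 2 (R): R=WWRR U=WGOG F=GRGY D=RBYB B=OBWB
After move 3 (F'): F=RYGG U=WGWR R=BWRR D=YYYB L=OGOO
After move 4 (U'): U=GRWW F=OGGG R=RYRR B=BWWB L=OBOO
Query 1: R[2] = R
Query 2: B[3] = B
Query 3: L[2] = O
Query 4: F[3] = G
Query 5: L[0] = O
Query 6: F[1] = G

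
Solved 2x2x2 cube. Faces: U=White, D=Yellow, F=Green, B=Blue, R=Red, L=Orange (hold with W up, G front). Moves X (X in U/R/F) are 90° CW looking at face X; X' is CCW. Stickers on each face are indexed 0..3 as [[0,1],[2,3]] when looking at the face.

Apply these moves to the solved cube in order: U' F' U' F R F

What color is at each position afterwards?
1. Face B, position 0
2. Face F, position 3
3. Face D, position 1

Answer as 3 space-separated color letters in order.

Answer: R O G

Derivation:
After move 1 (U'): U=WWWW F=OOGG R=GGRR B=RRBB L=BBOO
After move 2 (F'): F=OGOG U=WWGR R=YGYR D=BOYY L=BWOW
After move 3 (U'): U=WRWG F=BWOG R=OGYR B=YGBB L=RROW
After move 4 (F): F=OBGW U=WRWR R=WGGR D=YOYY L=RBOO
After move 5 (R): R=GWRG U=WBWW F=OOGY D=YBYY B=RGRB
After move 6 (F): F=GOYO U=WBOB R=WWWG D=RGYY L=RYOB
Query 1: B[0] = R
Query 2: F[3] = O
Query 3: D[1] = G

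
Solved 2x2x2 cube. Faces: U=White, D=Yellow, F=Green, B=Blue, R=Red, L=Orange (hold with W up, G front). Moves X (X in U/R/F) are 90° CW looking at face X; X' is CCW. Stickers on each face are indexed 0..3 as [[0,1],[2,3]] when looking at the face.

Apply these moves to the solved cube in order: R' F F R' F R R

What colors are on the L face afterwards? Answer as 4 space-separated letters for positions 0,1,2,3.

After move 1 (R'): R=RRRR U=WBWB F=GWGW D=YGYG B=YBYB
After move 2 (F): F=GGWW U=WBOO R=WRBR D=RRYG L=OYOG
After move 3 (F): F=WGWG U=WBGY R=OROR D=BWYG L=OROR
After move 4 (R'): R=RROO U=WYGY F=WBWY D=BGYG B=GBWB
After move 5 (F): F=WWYB U=WYRR R=GRYO D=ORYG L=OBOG
After move 6 (R): R=YGOR U=WWRB F=WRYG D=OWYG B=RBYB
After move 7 (R): R=OYRG U=WRRG F=WWYG D=OYYR B=BBWB
Query: L face = OBOG

Answer: O B O G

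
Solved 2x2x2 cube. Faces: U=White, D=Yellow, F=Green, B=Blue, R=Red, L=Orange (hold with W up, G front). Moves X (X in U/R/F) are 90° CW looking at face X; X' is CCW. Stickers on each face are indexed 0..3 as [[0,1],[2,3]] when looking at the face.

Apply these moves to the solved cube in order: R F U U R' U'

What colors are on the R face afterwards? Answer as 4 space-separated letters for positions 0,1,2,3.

After move 1 (R): R=RRRR U=WGWG F=GYGY D=YBYB B=WBWB
After move 2 (F): F=GGYY U=WGOO R=WRGR D=RRYB L=OYOB
After move 3 (U): U=OWOG F=WRYY R=WBGR B=OYWB L=GGOB
After move 4 (U): U=OOGW F=WBYY R=OYGR B=GGWB L=WROB
After move 5 (R'): R=YROG U=OWGG F=WOYW D=RBYY B=BGRB
After move 6 (U'): U=WGOG F=WRYW R=WOOG B=YRRB L=BGOB
Query: R face = WOOG

Answer: W O O G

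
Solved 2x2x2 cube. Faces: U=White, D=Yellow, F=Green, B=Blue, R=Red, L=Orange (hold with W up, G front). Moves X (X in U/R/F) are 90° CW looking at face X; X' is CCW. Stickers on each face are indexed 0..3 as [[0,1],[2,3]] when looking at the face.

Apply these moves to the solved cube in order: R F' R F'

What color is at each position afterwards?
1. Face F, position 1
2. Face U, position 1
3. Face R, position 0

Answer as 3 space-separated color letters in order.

After move 1 (R): R=RRRR U=WGWG F=GYGY D=YBYB B=WBWB
After move 2 (F'): F=YYGG U=WGRR R=BRYR D=OOYB L=OGOW
After move 3 (R): R=YBRR U=WYRG F=YOGB D=OWYW B=RBGB
After move 4 (F'): F=OBYG U=WYYR R=WBOR D=GWYW L=OGOR
Query 1: F[1] = B
Query 2: U[1] = Y
Query 3: R[0] = W

Answer: B Y W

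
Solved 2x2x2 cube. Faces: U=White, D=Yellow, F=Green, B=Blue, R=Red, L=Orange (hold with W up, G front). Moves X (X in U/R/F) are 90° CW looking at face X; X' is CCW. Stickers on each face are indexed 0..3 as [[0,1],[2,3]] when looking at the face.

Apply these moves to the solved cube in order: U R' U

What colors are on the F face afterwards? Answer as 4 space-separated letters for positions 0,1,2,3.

After move 1 (U): U=WWWW F=RRGG R=BBRR B=OOBB L=GGOO
After move 2 (R'): R=BRBR U=WBWO F=RWGW D=YRYG B=YOYB
After move 3 (U): U=WWOB F=BRGW R=YOBR B=GGYB L=RWOO
Query: F face = BRGW

Answer: B R G W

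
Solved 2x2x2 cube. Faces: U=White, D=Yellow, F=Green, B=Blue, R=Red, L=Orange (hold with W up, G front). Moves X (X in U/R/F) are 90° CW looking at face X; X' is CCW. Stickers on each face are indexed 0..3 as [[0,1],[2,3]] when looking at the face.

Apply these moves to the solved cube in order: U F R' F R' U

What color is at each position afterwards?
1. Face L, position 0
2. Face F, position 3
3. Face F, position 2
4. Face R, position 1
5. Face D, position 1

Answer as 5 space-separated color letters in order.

Answer: G Y G O G

Derivation:
After move 1 (U): U=WWWW F=RRGG R=BBRR B=OOBB L=GGOO
After move 2 (F): F=GRGR U=WWOG R=WBWR D=RBYY L=GYOY
After move 3 (R'): R=BRWW U=WBOO F=GWGG D=RRYR B=YOBB
After move 4 (F): F=GGGW U=WBYY R=OROW D=WBYR L=GROR
After move 5 (R'): R=RWOO U=WBYY F=GBGY D=WGYW B=ROBB
After move 6 (U): U=YWYB F=RWGY R=ROOO B=GRBB L=GBOR
Query 1: L[0] = G
Query 2: F[3] = Y
Query 3: F[2] = G
Query 4: R[1] = O
Query 5: D[1] = G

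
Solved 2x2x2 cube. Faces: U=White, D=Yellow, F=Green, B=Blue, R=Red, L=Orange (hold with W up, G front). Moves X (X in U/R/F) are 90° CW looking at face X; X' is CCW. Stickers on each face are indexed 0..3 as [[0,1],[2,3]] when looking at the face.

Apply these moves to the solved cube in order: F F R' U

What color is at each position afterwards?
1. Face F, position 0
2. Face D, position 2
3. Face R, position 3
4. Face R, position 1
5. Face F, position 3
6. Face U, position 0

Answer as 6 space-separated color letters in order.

After move 1 (F): F=GGGG U=WWOO R=WRWR D=RRYY L=OYOY
After move 2 (F): F=GGGG U=WWYY R=OROR D=WWYY L=OROR
After move 3 (R'): R=RROO U=WBYB F=GWGY D=WGYG B=YBWB
After move 4 (U): U=YWBB F=RRGY R=YBOO B=ORWB L=GWOR
Query 1: F[0] = R
Query 2: D[2] = Y
Query 3: R[3] = O
Query 4: R[1] = B
Query 5: F[3] = Y
Query 6: U[0] = Y

Answer: R Y O B Y Y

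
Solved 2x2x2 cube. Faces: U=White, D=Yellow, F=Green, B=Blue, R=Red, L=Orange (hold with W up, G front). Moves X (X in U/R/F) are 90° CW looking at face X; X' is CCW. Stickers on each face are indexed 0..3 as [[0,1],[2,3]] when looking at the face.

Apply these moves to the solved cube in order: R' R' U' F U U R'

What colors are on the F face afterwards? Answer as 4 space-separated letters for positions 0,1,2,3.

Answer: R O B Y

Derivation:
After move 1 (R'): R=RRRR U=WBWB F=GWGW D=YGYG B=YBYB
After move 2 (R'): R=RRRR U=WYWY F=GBGB D=YWYW B=GBGB
After move 3 (U'): U=YYWW F=OOGB R=GBRR B=RRGB L=GBOO
After move 4 (F): F=GOBO U=YYOB R=WBWR D=RGYW L=GYOW
After move 5 (U): U=OYBY F=WBBO R=RRWR B=GYGB L=GOOW
After move 6 (U): U=BOYY F=RRBO R=GYWR B=GOGB L=WBOW
After move 7 (R'): R=YRGW U=BGYG F=ROBY D=RRYO B=WOGB
Query: F face = ROBY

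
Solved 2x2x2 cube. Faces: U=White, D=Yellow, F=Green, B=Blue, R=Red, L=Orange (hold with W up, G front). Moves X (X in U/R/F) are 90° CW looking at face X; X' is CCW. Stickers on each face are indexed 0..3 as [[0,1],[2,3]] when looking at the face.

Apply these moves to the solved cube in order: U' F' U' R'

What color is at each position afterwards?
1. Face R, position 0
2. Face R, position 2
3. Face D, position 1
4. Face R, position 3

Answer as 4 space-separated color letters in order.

After move 1 (U'): U=WWWW F=OOGG R=GGRR B=RRBB L=BBOO
After move 2 (F'): F=OGOG U=WWGR R=YGYR D=BOYY L=BWOW
After move 3 (U'): U=WRWG F=BWOG R=OGYR B=YGBB L=RROW
After move 4 (R'): R=GROY U=WBWY F=BROG D=BWYG B=YGOB
Query 1: R[0] = G
Query 2: R[2] = O
Query 3: D[1] = W
Query 4: R[3] = Y

Answer: G O W Y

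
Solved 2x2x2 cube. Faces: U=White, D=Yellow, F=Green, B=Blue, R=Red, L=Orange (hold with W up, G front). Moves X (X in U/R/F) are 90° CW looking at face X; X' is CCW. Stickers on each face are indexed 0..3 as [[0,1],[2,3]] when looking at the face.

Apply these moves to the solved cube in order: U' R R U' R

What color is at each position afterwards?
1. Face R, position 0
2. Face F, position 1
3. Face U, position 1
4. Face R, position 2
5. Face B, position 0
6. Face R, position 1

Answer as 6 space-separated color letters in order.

After move 1 (U'): U=WWWW F=OOGG R=GGRR B=RRBB L=BBOO
After move 2 (R): R=RGRG U=WOWG F=OYGY D=YBYR B=WRWB
After move 3 (R): R=RRGG U=WYWY F=OBGR D=YWYW B=GROB
After move 4 (U'): U=YYWW F=BBGR R=OBGG B=RROB L=GROO
After move 5 (R): R=GOGB U=YBWR F=BWGW D=YOYR B=WRYB
Query 1: R[0] = G
Query 2: F[1] = W
Query 3: U[1] = B
Query 4: R[2] = G
Query 5: B[0] = W
Query 6: R[1] = O

Answer: G W B G W O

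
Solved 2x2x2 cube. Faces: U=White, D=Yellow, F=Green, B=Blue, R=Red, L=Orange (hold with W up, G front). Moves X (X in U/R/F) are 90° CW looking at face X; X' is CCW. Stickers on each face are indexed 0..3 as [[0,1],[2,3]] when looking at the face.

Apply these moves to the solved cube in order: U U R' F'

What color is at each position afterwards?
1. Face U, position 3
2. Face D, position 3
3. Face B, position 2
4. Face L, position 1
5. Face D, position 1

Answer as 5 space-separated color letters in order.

After move 1 (U): U=WWWW F=RRGG R=BBRR B=OOBB L=GGOO
After move 2 (U): U=WWWW F=BBGG R=OORR B=GGBB L=RROO
After move 3 (R'): R=OROR U=WBWG F=BWGW D=YBYG B=YGYB
After move 4 (F'): F=WWBG U=WBOO R=BRYR D=ROYG L=RGOW
Query 1: U[3] = O
Query 2: D[3] = G
Query 3: B[2] = Y
Query 4: L[1] = G
Query 5: D[1] = O

Answer: O G Y G O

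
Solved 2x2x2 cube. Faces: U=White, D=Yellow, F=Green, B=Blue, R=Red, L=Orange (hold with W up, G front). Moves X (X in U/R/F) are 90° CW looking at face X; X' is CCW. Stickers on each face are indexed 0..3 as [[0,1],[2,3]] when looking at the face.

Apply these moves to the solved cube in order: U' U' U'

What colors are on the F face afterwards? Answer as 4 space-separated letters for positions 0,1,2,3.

After move 1 (U'): U=WWWW F=OOGG R=GGRR B=RRBB L=BBOO
After move 2 (U'): U=WWWW F=BBGG R=OORR B=GGBB L=RROO
After move 3 (U'): U=WWWW F=RRGG R=BBRR B=OOBB L=GGOO
Query: F face = RRGG

Answer: R R G G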